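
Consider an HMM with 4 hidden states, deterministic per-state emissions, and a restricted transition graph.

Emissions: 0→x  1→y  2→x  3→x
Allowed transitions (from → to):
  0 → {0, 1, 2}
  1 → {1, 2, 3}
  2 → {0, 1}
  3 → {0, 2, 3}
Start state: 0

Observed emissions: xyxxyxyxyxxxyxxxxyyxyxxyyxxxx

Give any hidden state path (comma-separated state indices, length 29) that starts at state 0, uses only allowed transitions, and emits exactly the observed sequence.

  t0 'x' -> {0,2,3}, take 0 (start)
  t1 'y' -> {1}, take 1 (0->1 ok)
  t2 'x' -> {0,2,3}, take 3 (1->3 ok)
  t3 'x' -> {0,2,3}, take 0 (3->0 ok)
  t4 'y' -> {1}, take 1 (0->1 ok)
  t5 'x' -> {0,2,3}, take 2 (1->2 ok)
  t6 'y' -> {1}, take 1 (2->1 ok)
  t7 'x' -> {0,2,3}, take 2 (1->2 ok)
  t8 'y' -> {1}, take 1 (2->1 ok)
  t9 'x' -> {0,2,3}, take 3 (1->3 ok)
  t10 'x' -> {0,2,3}, take 0 (3->0 ok)
  t11 'x' -> {0,2,3}, take 2 (0->2 ok)
  t12 'y' -> {1}, take 1 (2->1 ok)
  t13 'x' -> {0,2,3}, take 3 (1->3 ok)
  t14 'x' -> {0,2,3}, take 3 (3->3 ok)
  t15 'x' -> {0,2,3}, take 2 (3->2 ok)
  t16 'x' -> {0,2,3}, take 0 (2->0 ok)
  t17 'y' -> {1}, take 1 (0->1 ok)
  t18 'y' -> {1}, take 1 (1->1 ok)
  t19 'x' -> {0,2,3}, take 2 (1->2 ok)
  t20 'y' -> {1}, take 1 (2->1 ok)
  t21 'x' -> {0,2,3}, take 2 (1->2 ok)
  t22 'x' -> {0,2,3}, take 0 (2->0 ok)
  t23 'y' -> {1}, take 1 (0->1 ok)
  t24 'y' -> {1}, take 1 (1->1 ok)
  t25 'x' -> {0,2,3}, take 2 (1->2 ok)
  t26 'x' -> {0,2,3}, take 0 (2->0 ok)
  t27 'x' -> {0,2,3}, take 2 (0->2 ok)
  t28 'x' -> {0,2,3}, take 0 (2->0 ok)

0,1,3,0,1,2,1,2,1,3,0,2,1,3,3,2,0,1,1,2,1,2,0,1,1,2,0,2,0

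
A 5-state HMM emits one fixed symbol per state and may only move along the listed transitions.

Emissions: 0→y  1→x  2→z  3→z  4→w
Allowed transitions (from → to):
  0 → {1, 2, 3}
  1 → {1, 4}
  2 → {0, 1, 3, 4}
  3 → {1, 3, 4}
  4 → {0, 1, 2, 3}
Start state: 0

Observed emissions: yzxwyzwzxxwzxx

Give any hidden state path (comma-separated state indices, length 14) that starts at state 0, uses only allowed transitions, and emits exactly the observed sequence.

0,2,1,4,0,2,4,2,1,1,4,2,1,1

  0: obs=y cand={0} pick 0 [start]
  1: obs=z cand={2,3} pick 2 [0->2 ok]
  2: obs=x cand={1} pick 1 [2->1 ok]
  3: obs=w cand={4} pick 4 [1->4 ok]
  4: obs=y cand={0} pick 0 [4->0 ok]
  5: obs=z cand={2,3} pick 2 [0->2 ok]
  6: obs=w cand={4} pick 4 [2->4 ok]
  7: obs=z cand={2,3} pick 2 [4->2 ok]
  8: obs=x cand={1} pick 1 [2->1 ok]
  9: obs=x cand={1} pick 1 [1->1 ok]
  10: obs=w cand={4} pick 4 [1->4 ok]
  11: obs=z cand={2,3} pick 2 [4->2 ok]
  12: obs=x cand={1} pick 1 [2->1 ok]
  13: obs=x cand={1} pick 1 [1->1 ok]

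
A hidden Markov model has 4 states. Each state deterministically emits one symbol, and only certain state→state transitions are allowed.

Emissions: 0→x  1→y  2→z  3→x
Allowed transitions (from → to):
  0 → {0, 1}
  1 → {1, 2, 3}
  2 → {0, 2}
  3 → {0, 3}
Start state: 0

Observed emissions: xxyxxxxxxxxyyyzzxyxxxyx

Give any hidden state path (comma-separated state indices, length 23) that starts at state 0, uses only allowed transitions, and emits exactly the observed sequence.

  pos 0: x in {0,3}, choose 0; start
  pos 1: x in {0,3}, choose 0; 0->0 ok
  pos 2: y in {1}, choose 1; 0->1 ok
  pos 3: x in {0,3}, choose 3; 1->3 ok
  pos 4: x in {0,3}, choose 3; 3->3 ok
  pos 5: x in {0,3}, choose 3; 3->3 ok
  pos 6: x in {0,3}, choose 3; 3->3 ok
  pos 7: x in {0,3}, choose 3; 3->3 ok
  pos 8: x in {0,3}, choose 3; 3->3 ok
  pos 9: x in {0,3}, choose 3; 3->3 ok
  pos 10: x in {0,3}, choose 0; 3->0 ok
  pos 11: y in {1}, choose 1; 0->1 ok
  pos 12: y in {1}, choose 1; 1->1 ok
  pos 13: y in {1}, choose 1; 1->1 ok
  pos 14: z in {2}, choose 2; 1->2 ok
  pos 15: z in {2}, choose 2; 2->2 ok
  pos 16: x in {0,3}, choose 0; 2->0 ok
  pos 17: y in {1}, choose 1; 0->1 ok
  pos 18: x in {0,3}, choose 3; 1->3 ok
  pos 19: x in {0,3}, choose 3; 3->3 ok
  pos 20: x in {0,3}, choose 0; 3->0 ok
  pos 21: y in {1}, choose 1; 0->1 ok
  pos 22: x in {0,3}, choose 3; 1->3 ok

0,0,1,3,3,3,3,3,3,3,0,1,1,1,2,2,0,1,3,3,0,1,3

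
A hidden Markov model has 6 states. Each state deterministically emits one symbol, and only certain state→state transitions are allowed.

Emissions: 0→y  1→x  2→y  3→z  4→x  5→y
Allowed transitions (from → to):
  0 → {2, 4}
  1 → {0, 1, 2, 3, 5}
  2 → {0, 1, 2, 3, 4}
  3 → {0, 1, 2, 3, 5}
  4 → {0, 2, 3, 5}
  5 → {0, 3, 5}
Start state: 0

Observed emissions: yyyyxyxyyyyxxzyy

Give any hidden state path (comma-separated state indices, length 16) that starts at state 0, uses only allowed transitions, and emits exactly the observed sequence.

  t0 'y' -> {0,2,5}, take 0 (start)
  t1 'y' -> {0,2,5}, take 2 (0->2 ok)
  t2 'y' -> {0,2,5}, take 2 (2->2 ok)
  t3 'y' -> {0,2,5}, take 2 (2->2 ok)
  t4 'x' -> {1,4}, take 1 (2->1 ok)
  t5 'y' -> {0,2,5}, take 0 (1->0 ok)
  t6 'x' -> {1,4}, take 4 (0->4 ok)
  t7 'y' -> {0,2,5}, take 5 (4->5 ok)
  t8 'y' -> {0,2,5}, take 5 (5->5 ok)
  t9 'y' -> {0,2,5}, take 0 (5->0 ok)
  t10 'y' -> {0,2,5}, take 2 (0->2 ok)
  t11 'x' -> {1,4}, take 1 (2->1 ok)
  t12 'x' -> {1,4}, take 1 (1->1 ok)
  t13 'z' -> {3}, take 3 (1->3 ok)
  t14 'y' -> {0,2,5}, take 2 (3->2 ok)
  t15 'y' -> {0,2,5}, take 2 (2->2 ok)

0,2,2,2,1,0,4,5,5,0,2,1,1,3,2,2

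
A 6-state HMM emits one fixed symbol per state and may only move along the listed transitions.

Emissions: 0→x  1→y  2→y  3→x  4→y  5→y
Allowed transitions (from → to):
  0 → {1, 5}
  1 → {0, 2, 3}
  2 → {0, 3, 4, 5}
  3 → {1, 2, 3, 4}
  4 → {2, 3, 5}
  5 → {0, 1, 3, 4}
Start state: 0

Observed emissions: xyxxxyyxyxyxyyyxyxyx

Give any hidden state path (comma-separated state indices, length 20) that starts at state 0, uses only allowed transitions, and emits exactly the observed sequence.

0,5,3,3,3,2,5,0,5,3,1,3,1,2,5,0,1,3,1,0

  0: obs=x cand={0,3} pick 0 [start]
  1: obs=y cand={1,2,4,5} pick 5 [0->5 ok]
  2: obs=x cand={0,3} pick 3 [5->3 ok]
  3: obs=x cand={0,3} pick 3 [3->3 ok]
  4: obs=x cand={0,3} pick 3 [3->3 ok]
  5: obs=y cand={1,2,4,5} pick 2 [3->2 ok]
  6: obs=y cand={1,2,4,5} pick 5 [2->5 ok]
  7: obs=x cand={0,3} pick 0 [5->0 ok]
  8: obs=y cand={1,2,4,5} pick 5 [0->5 ok]
  9: obs=x cand={0,3} pick 3 [5->3 ok]
  10: obs=y cand={1,2,4,5} pick 1 [3->1 ok]
  11: obs=x cand={0,3} pick 3 [1->3 ok]
  12: obs=y cand={1,2,4,5} pick 1 [3->1 ok]
  13: obs=y cand={1,2,4,5} pick 2 [1->2 ok]
  14: obs=y cand={1,2,4,5} pick 5 [2->5 ok]
  15: obs=x cand={0,3} pick 0 [5->0 ok]
  16: obs=y cand={1,2,4,5} pick 1 [0->1 ok]
  17: obs=x cand={0,3} pick 3 [1->3 ok]
  18: obs=y cand={1,2,4,5} pick 1 [3->1 ok]
  19: obs=x cand={0,3} pick 0 [1->0 ok]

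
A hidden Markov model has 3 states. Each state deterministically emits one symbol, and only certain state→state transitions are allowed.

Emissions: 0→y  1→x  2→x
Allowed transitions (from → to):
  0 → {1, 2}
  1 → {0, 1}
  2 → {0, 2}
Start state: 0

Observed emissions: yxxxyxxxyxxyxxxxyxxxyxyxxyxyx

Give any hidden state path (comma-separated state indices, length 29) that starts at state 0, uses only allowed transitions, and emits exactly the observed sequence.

0,2,2,2,0,2,2,2,0,2,2,0,1,1,1,1,0,2,2,2,0,2,0,1,1,0,2,0,2

  pos 0: y in {0}, choose 0; start
  pos 1: x in {1,2}, choose 2; 0->2 ok
  pos 2: x in {1,2}, choose 2; 2->2 ok
  pos 3: x in {1,2}, choose 2; 2->2 ok
  pos 4: y in {0}, choose 0; 2->0 ok
  pos 5: x in {1,2}, choose 2; 0->2 ok
  pos 6: x in {1,2}, choose 2; 2->2 ok
  pos 7: x in {1,2}, choose 2; 2->2 ok
  pos 8: y in {0}, choose 0; 2->0 ok
  pos 9: x in {1,2}, choose 2; 0->2 ok
  pos 10: x in {1,2}, choose 2; 2->2 ok
  pos 11: y in {0}, choose 0; 2->0 ok
  pos 12: x in {1,2}, choose 1; 0->1 ok
  pos 13: x in {1,2}, choose 1; 1->1 ok
  pos 14: x in {1,2}, choose 1; 1->1 ok
  pos 15: x in {1,2}, choose 1; 1->1 ok
  pos 16: y in {0}, choose 0; 1->0 ok
  pos 17: x in {1,2}, choose 2; 0->2 ok
  pos 18: x in {1,2}, choose 2; 2->2 ok
  pos 19: x in {1,2}, choose 2; 2->2 ok
  pos 20: y in {0}, choose 0; 2->0 ok
  pos 21: x in {1,2}, choose 2; 0->2 ok
  pos 22: y in {0}, choose 0; 2->0 ok
  pos 23: x in {1,2}, choose 1; 0->1 ok
  pos 24: x in {1,2}, choose 1; 1->1 ok
  pos 25: y in {0}, choose 0; 1->0 ok
  pos 26: x in {1,2}, choose 2; 0->2 ok
  pos 27: y in {0}, choose 0; 2->0 ok
  pos 28: x in {1,2}, choose 2; 0->2 ok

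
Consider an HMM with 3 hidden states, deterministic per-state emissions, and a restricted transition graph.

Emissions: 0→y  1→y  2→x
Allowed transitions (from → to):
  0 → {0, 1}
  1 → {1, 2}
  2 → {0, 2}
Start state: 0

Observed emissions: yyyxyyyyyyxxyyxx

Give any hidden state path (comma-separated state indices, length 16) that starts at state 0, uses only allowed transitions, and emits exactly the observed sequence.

  [0] y  {0,1}  => 0  start
  [1] y  {0,1}  => 0  0->0 ok
  [2] y  {0,1}  => 1  0->1 ok
  [3] x  {2}  => 2  1->2 ok
  [4] y  {0,1}  => 0  2->0 ok
  [5] y  {0,1}  => 0  0->0 ok
  [6] y  {0,1}  => 1  0->1 ok
  [7] y  {0,1}  => 1  1->1 ok
  [8] y  {0,1}  => 1  1->1 ok
  [9] y  {0,1}  => 1  1->1 ok
  [10] x  {2}  => 2  1->2 ok
  [11] x  {2}  => 2  2->2 ok
  [12] y  {0,1}  => 0  2->0 ok
  [13] y  {0,1}  => 1  0->1 ok
  [14] x  {2}  => 2  1->2 ok
  [15] x  {2}  => 2  2->2 ok

0,0,1,2,0,0,1,1,1,1,2,2,0,1,2,2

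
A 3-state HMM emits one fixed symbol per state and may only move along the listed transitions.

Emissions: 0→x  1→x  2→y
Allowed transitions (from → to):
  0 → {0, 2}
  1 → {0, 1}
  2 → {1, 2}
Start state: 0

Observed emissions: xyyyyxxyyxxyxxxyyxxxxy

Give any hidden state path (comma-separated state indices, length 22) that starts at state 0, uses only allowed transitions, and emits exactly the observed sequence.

  [0] x  {0,1}  => 0  start
  [1] y  {2}  => 2  0->2 ok
  [2] y  {2}  => 2  2->2 ok
  [3] y  {2}  => 2  2->2 ok
  [4] y  {2}  => 2  2->2 ok
  [5] x  {0,1}  => 1  2->1 ok
  [6] x  {0,1}  => 0  1->0 ok
  [7] y  {2}  => 2  0->2 ok
  [8] y  {2}  => 2  2->2 ok
  [9] x  {0,1}  => 1  2->1 ok
  [10] x  {0,1}  => 0  1->0 ok
  [11] y  {2}  => 2  0->2 ok
  [12] x  {0,1}  => 1  2->1 ok
  [13] x  {0,1}  => 1  1->1 ok
  [14] x  {0,1}  => 0  1->0 ok
  [15] y  {2}  => 2  0->2 ok
  [16] y  {2}  => 2  2->2 ok
  [17] x  {0,1}  => 1  2->1 ok
  [18] x  {0,1}  => 1  1->1 ok
  [19] x  {0,1}  => 1  1->1 ok
  [20] x  {0,1}  => 0  1->0 ok
  [21] y  {2}  => 2  0->2 ok

0,2,2,2,2,1,0,2,2,1,0,2,1,1,0,2,2,1,1,1,0,2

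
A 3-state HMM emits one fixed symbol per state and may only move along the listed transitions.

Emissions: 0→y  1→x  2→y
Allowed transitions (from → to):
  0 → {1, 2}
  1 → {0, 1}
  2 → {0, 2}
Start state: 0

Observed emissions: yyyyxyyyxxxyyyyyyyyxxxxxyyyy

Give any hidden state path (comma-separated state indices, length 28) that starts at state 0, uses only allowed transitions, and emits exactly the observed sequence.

  [0] y  {0,2}  => 0  start
  [1] y  {0,2}  => 2  0->2 ok
  [2] y  {0,2}  => 2  2->2 ok
  [3] y  {0,2}  => 0  2->0 ok
  [4] x  {1}  => 1  0->1 ok
  [5] y  {0,2}  => 0  1->0 ok
  [6] y  {0,2}  => 2  0->2 ok
  [7] y  {0,2}  => 0  2->0 ok
  [8] x  {1}  => 1  0->1 ok
  [9] x  {1}  => 1  1->1 ok
  [10] x  {1}  => 1  1->1 ok
  [11] y  {0,2}  => 0  1->0 ok
  [12] y  {0,2}  => 2  0->2 ok
  [13] y  {0,2}  => 0  2->0 ok
  [14] y  {0,2}  => 2  0->2 ok
  [15] y  {0,2}  => 2  2->2 ok
  [16] y  {0,2}  => 2  2->2 ok
  [17] y  {0,2}  => 2  2->2 ok
  [18] y  {0,2}  => 0  2->0 ok
  [19] x  {1}  => 1  0->1 ok
  [20] x  {1}  => 1  1->1 ok
  [21] x  {1}  => 1  1->1 ok
  [22] x  {1}  => 1  1->1 ok
  [23] x  {1}  => 1  1->1 ok
  [24] y  {0,2}  => 0  1->0 ok
  [25] y  {0,2}  => 2  0->2 ok
  [26] y  {0,2}  => 2  2->2 ok
  [27] y  {0,2}  => 2  2->2 ok

0,2,2,0,1,0,2,0,1,1,1,0,2,0,2,2,2,2,0,1,1,1,1,1,0,2,2,2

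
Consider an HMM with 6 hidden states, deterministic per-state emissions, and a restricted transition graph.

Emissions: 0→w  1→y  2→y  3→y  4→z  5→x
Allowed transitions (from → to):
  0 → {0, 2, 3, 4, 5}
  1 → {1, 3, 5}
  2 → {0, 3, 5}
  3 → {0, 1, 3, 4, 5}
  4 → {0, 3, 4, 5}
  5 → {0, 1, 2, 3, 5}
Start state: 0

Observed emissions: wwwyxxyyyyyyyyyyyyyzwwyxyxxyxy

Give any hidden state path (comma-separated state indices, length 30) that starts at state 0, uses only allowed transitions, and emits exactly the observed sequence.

0,0,0,2,5,5,3,1,1,1,1,1,3,3,1,1,1,3,3,4,0,0,3,5,3,5,5,2,5,1

  t0 'w' -> {0}, take 0 (start)
  t1 'w' -> {0}, take 0 (0->0 ok)
  t2 'w' -> {0}, take 0 (0->0 ok)
  t3 'y' -> {1,2,3}, take 2 (0->2 ok)
  t4 'x' -> {5}, take 5 (2->5 ok)
  t5 'x' -> {5}, take 5 (5->5 ok)
  t6 'y' -> {1,2,3}, take 3 (5->3 ok)
  t7 'y' -> {1,2,3}, take 1 (3->1 ok)
  t8 'y' -> {1,2,3}, take 1 (1->1 ok)
  t9 'y' -> {1,2,3}, take 1 (1->1 ok)
  t10 'y' -> {1,2,3}, take 1 (1->1 ok)
  t11 'y' -> {1,2,3}, take 1 (1->1 ok)
  t12 'y' -> {1,2,3}, take 3 (1->3 ok)
  t13 'y' -> {1,2,3}, take 3 (3->3 ok)
  t14 'y' -> {1,2,3}, take 1 (3->1 ok)
  t15 'y' -> {1,2,3}, take 1 (1->1 ok)
  t16 'y' -> {1,2,3}, take 1 (1->1 ok)
  t17 'y' -> {1,2,3}, take 3 (1->3 ok)
  t18 'y' -> {1,2,3}, take 3 (3->3 ok)
  t19 'z' -> {4}, take 4 (3->4 ok)
  t20 'w' -> {0}, take 0 (4->0 ok)
  t21 'w' -> {0}, take 0 (0->0 ok)
  t22 'y' -> {1,2,3}, take 3 (0->3 ok)
  t23 'x' -> {5}, take 5 (3->5 ok)
  t24 'y' -> {1,2,3}, take 3 (5->3 ok)
  t25 'x' -> {5}, take 5 (3->5 ok)
  t26 'x' -> {5}, take 5 (5->5 ok)
  t27 'y' -> {1,2,3}, take 2 (5->2 ok)
  t28 'x' -> {5}, take 5 (2->5 ok)
  t29 'y' -> {1,2,3}, take 1 (5->1 ok)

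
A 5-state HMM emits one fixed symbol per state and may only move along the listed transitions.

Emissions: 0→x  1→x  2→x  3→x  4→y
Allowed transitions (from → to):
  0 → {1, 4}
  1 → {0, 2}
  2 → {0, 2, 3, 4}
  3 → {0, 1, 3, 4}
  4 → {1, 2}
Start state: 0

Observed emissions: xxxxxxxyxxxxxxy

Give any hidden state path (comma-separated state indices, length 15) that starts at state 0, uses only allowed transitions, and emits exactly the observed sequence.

0,1,0,1,0,1,2,4,1,2,3,0,1,0,4

  pos 0: x in {0,1,2,3}, choose 0; start
  pos 1: x in {0,1,2,3}, choose 1; 0->1 ok
  pos 2: x in {0,1,2,3}, choose 0; 1->0 ok
  pos 3: x in {0,1,2,3}, choose 1; 0->1 ok
  pos 4: x in {0,1,2,3}, choose 0; 1->0 ok
  pos 5: x in {0,1,2,3}, choose 1; 0->1 ok
  pos 6: x in {0,1,2,3}, choose 2; 1->2 ok
  pos 7: y in {4}, choose 4; 2->4 ok
  pos 8: x in {0,1,2,3}, choose 1; 4->1 ok
  pos 9: x in {0,1,2,3}, choose 2; 1->2 ok
  pos 10: x in {0,1,2,3}, choose 3; 2->3 ok
  pos 11: x in {0,1,2,3}, choose 0; 3->0 ok
  pos 12: x in {0,1,2,3}, choose 1; 0->1 ok
  pos 13: x in {0,1,2,3}, choose 0; 1->0 ok
  pos 14: y in {4}, choose 4; 0->4 ok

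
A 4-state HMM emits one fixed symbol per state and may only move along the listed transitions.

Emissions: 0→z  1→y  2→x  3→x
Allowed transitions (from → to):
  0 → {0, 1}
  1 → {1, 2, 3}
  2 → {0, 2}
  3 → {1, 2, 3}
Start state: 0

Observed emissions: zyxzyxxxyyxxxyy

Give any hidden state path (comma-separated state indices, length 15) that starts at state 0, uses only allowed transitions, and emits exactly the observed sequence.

0,1,2,0,1,3,3,3,1,1,3,3,3,1,1

  pos 0: z in {0}, choose 0; start
  pos 1: y in {1}, choose 1; 0->1 ok
  pos 2: x in {2,3}, choose 2; 1->2 ok
  pos 3: z in {0}, choose 0; 2->0 ok
  pos 4: y in {1}, choose 1; 0->1 ok
  pos 5: x in {2,3}, choose 3; 1->3 ok
  pos 6: x in {2,3}, choose 3; 3->3 ok
  pos 7: x in {2,3}, choose 3; 3->3 ok
  pos 8: y in {1}, choose 1; 3->1 ok
  pos 9: y in {1}, choose 1; 1->1 ok
  pos 10: x in {2,3}, choose 3; 1->3 ok
  pos 11: x in {2,3}, choose 3; 3->3 ok
  pos 12: x in {2,3}, choose 3; 3->3 ok
  pos 13: y in {1}, choose 1; 3->1 ok
  pos 14: y in {1}, choose 1; 1->1 ok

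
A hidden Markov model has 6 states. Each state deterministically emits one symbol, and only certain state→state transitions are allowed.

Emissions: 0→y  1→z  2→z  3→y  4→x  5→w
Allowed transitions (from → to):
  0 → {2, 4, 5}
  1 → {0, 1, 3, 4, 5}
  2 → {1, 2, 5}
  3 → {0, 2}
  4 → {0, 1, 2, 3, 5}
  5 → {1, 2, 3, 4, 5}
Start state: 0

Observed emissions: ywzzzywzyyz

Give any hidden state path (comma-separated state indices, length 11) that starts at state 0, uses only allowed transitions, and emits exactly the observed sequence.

0,5,1,1,1,0,5,1,3,0,2

  [0] y  {0,3}  => 0  start
  [1] w  {5}  => 5  0->5 ok
  [2] z  {1,2}  => 1  5->1 ok
  [3] z  {1,2}  => 1  1->1 ok
  [4] z  {1,2}  => 1  1->1 ok
  [5] y  {0,3}  => 0  1->0 ok
  [6] w  {5}  => 5  0->5 ok
  [7] z  {1,2}  => 1  5->1 ok
  [8] y  {0,3}  => 3  1->3 ok
  [9] y  {0,3}  => 0  3->0 ok
  [10] z  {1,2}  => 2  0->2 ok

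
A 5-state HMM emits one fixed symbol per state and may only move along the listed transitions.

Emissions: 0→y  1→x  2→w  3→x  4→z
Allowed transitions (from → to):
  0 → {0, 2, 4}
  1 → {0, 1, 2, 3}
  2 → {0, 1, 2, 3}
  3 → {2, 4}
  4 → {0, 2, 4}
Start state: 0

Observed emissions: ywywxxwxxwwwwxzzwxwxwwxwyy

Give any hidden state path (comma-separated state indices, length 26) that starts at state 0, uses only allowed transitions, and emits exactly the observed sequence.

0,2,0,2,1,3,2,1,1,2,2,2,2,3,4,4,2,3,2,3,2,2,3,2,0,0

  t0 'y' -> {0}, take 0 (start)
  t1 'w' -> {2}, take 2 (0->2 ok)
  t2 'y' -> {0}, take 0 (2->0 ok)
  t3 'w' -> {2}, take 2 (0->2 ok)
  t4 'x' -> {1,3}, take 1 (2->1 ok)
  t5 'x' -> {1,3}, take 3 (1->3 ok)
  t6 'w' -> {2}, take 2 (3->2 ok)
  t7 'x' -> {1,3}, take 1 (2->1 ok)
  t8 'x' -> {1,3}, take 1 (1->1 ok)
  t9 'w' -> {2}, take 2 (1->2 ok)
  t10 'w' -> {2}, take 2 (2->2 ok)
  t11 'w' -> {2}, take 2 (2->2 ok)
  t12 'w' -> {2}, take 2 (2->2 ok)
  t13 'x' -> {1,3}, take 3 (2->3 ok)
  t14 'z' -> {4}, take 4 (3->4 ok)
  t15 'z' -> {4}, take 4 (4->4 ok)
  t16 'w' -> {2}, take 2 (4->2 ok)
  t17 'x' -> {1,3}, take 3 (2->3 ok)
  t18 'w' -> {2}, take 2 (3->2 ok)
  t19 'x' -> {1,3}, take 3 (2->3 ok)
  t20 'w' -> {2}, take 2 (3->2 ok)
  t21 'w' -> {2}, take 2 (2->2 ok)
  t22 'x' -> {1,3}, take 3 (2->3 ok)
  t23 'w' -> {2}, take 2 (3->2 ok)
  t24 'y' -> {0}, take 0 (2->0 ok)
  t25 'y' -> {0}, take 0 (0->0 ok)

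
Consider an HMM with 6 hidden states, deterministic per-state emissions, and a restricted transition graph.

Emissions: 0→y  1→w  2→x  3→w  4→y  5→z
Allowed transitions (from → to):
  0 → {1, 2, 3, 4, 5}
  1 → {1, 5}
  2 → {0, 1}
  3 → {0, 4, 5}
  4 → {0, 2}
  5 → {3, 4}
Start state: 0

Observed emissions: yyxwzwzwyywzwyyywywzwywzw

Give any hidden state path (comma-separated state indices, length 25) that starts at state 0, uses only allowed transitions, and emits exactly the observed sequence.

0,4,2,1,5,3,5,3,4,0,3,5,3,0,4,0,3,0,1,5,3,0,1,5,3

  [0] y  {0,4}  => 0  start
  [1] y  {0,4}  => 4  0->4 ok
  [2] x  {2}  => 2  4->2 ok
  [3] w  {1,3}  => 1  2->1 ok
  [4] z  {5}  => 5  1->5 ok
  [5] w  {1,3}  => 3  5->3 ok
  [6] z  {5}  => 5  3->5 ok
  [7] w  {1,3}  => 3  5->3 ok
  [8] y  {0,4}  => 4  3->4 ok
  [9] y  {0,4}  => 0  4->0 ok
  [10] w  {1,3}  => 3  0->3 ok
  [11] z  {5}  => 5  3->5 ok
  [12] w  {1,3}  => 3  5->3 ok
  [13] y  {0,4}  => 0  3->0 ok
  [14] y  {0,4}  => 4  0->4 ok
  [15] y  {0,4}  => 0  4->0 ok
  [16] w  {1,3}  => 3  0->3 ok
  [17] y  {0,4}  => 0  3->0 ok
  [18] w  {1,3}  => 1  0->1 ok
  [19] z  {5}  => 5  1->5 ok
  [20] w  {1,3}  => 3  5->3 ok
  [21] y  {0,4}  => 0  3->0 ok
  [22] w  {1,3}  => 1  0->1 ok
  [23] z  {5}  => 5  1->5 ok
  [24] w  {1,3}  => 3  5->3 ok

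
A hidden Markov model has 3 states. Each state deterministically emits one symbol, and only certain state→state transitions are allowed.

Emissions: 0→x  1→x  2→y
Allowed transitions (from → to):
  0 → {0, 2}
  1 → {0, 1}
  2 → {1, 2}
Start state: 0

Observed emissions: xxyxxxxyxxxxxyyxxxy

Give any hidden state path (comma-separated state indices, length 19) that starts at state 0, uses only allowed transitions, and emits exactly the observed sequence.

  t0 'x' -> {0,1}, take 0 (start)
  t1 'x' -> {0,1}, take 0 (0->0 ok)
  t2 'y' -> {2}, take 2 (0->2 ok)
  t3 'x' -> {0,1}, take 1 (2->1 ok)
  t4 'x' -> {0,1}, take 1 (1->1 ok)
  t5 'x' -> {0,1}, take 0 (1->0 ok)
  t6 'x' -> {0,1}, take 0 (0->0 ok)
  t7 'y' -> {2}, take 2 (0->2 ok)
  t8 'x' -> {0,1}, take 1 (2->1 ok)
  t9 'x' -> {0,1}, take 1 (1->1 ok)
  t10 'x' -> {0,1}, take 0 (1->0 ok)
  t11 'x' -> {0,1}, take 0 (0->0 ok)
  t12 'x' -> {0,1}, take 0 (0->0 ok)
  t13 'y' -> {2}, take 2 (0->2 ok)
  t14 'y' -> {2}, take 2 (2->2 ok)
  t15 'x' -> {0,1}, take 1 (2->1 ok)
  t16 'x' -> {0,1}, take 1 (1->1 ok)
  t17 'x' -> {0,1}, take 0 (1->0 ok)
  t18 'y' -> {2}, take 2 (0->2 ok)

0,0,2,1,1,0,0,2,1,1,0,0,0,2,2,1,1,0,2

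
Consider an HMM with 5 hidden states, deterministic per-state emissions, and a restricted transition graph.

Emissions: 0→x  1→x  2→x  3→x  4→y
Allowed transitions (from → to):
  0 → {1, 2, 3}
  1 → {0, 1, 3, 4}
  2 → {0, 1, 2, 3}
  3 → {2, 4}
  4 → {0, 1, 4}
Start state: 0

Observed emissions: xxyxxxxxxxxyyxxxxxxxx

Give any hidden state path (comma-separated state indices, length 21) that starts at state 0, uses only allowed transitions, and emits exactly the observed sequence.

  t0 'x' -> {0,1,2,3}, take 0 (start)
  t1 'x' -> {0,1,2,3}, take 1 (0->1 ok)
  t2 'y' -> {4}, take 4 (1->4 ok)
  t3 'x' -> {0,1,2,3}, take 0 (4->0 ok)
  t4 'x' -> {0,1,2,3}, take 1 (0->1 ok)
  t5 'x' -> {0,1,2,3}, take 1 (1->1 ok)
  t6 'x' -> {0,1,2,3}, take 3 (1->3 ok)
  t7 'x' -> {0,1,2,3}, take 2 (3->2 ok)
  t8 'x' -> {0,1,2,3}, take 3 (2->3 ok)
  t9 'x' -> {0,1,2,3}, take 2 (3->2 ok)
  t10 'x' -> {0,1,2,3}, take 3 (2->3 ok)
  t11 'y' -> {4}, take 4 (3->4 ok)
  t12 'y' -> {4}, take 4 (4->4 ok)
  t13 'x' -> {0,1,2,3}, take 0 (4->0 ok)
  t14 'x' -> {0,1,2,3}, take 2 (0->2 ok)
  t15 'x' -> {0,1,2,3}, take 2 (2->2 ok)
  t16 'x' -> {0,1,2,3}, take 2 (2->2 ok)
  t17 'x' -> {0,1,2,3}, take 3 (2->3 ok)
  t18 'x' -> {0,1,2,3}, take 2 (3->2 ok)
  t19 'x' -> {0,1,2,3}, take 2 (2->2 ok)
  t20 'x' -> {0,1,2,3}, take 2 (2->2 ok)

0,1,4,0,1,1,3,2,3,2,3,4,4,0,2,2,2,3,2,2,2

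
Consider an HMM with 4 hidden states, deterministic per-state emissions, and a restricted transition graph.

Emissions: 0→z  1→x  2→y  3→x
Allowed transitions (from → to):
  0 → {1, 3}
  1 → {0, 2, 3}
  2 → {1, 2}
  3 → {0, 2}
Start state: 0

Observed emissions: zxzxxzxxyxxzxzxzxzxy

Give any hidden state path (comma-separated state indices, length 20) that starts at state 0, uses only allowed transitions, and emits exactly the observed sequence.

0,3,0,1,3,0,1,3,2,1,3,0,1,0,3,0,3,0,3,2

  t0 'z' -> {0}, take 0 (start)
  t1 'x' -> {1,3}, take 3 (0->3 ok)
  t2 'z' -> {0}, take 0 (3->0 ok)
  t3 'x' -> {1,3}, take 1 (0->1 ok)
  t4 'x' -> {1,3}, take 3 (1->3 ok)
  t5 'z' -> {0}, take 0 (3->0 ok)
  t6 'x' -> {1,3}, take 1 (0->1 ok)
  t7 'x' -> {1,3}, take 3 (1->3 ok)
  t8 'y' -> {2}, take 2 (3->2 ok)
  t9 'x' -> {1,3}, take 1 (2->1 ok)
  t10 'x' -> {1,3}, take 3 (1->3 ok)
  t11 'z' -> {0}, take 0 (3->0 ok)
  t12 'x' -> {1,3}, take 1 (0->1 ok)
  t13 'z' -> {0}, take 0 (1->0 ok)
  t14 'x' -> {1,3}, take 3 (0->3 ok)
  t15 'z' -> {0}, take 0 (3->0 ok)
  t16 'x' -> {1,3}, take 3 (0->3 ok)
  t17 'z' -> {0}, take 0 (3->0 ok)
  t18 'x' -> {1,3}, take 3 (0->3 ok)
  t19 'y' -> {2}, take 2 (3->2 ok)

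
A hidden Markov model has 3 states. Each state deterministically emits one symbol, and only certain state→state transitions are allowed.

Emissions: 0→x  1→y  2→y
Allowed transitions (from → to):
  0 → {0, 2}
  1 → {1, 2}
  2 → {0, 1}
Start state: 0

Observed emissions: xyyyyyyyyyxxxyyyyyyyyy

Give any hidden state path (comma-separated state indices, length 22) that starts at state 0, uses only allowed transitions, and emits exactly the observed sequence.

  t0 'x' -> {0}, take 0 (start)
  t1 'y' -> {1,2}, take 2 (0->2 ok)
  t2 'y' -> {1,2}, take 1 (2->1 ok)
  t3 'y' -> {1,2}, take 1 (1->1 ok)
  t4 'y' -> {1,2}, take 1 (1->1 ok)
  t5 'y' -> {1,2}, take 1 (1->1 ok)
  t6 'y' -> {1,2}, take 1 (1->1 ok)
  t7 'y' -> {1,2}, take 1 (1->1 ok)
  t8 'y' -> {1,2}, take 1 (1->1 ok)
  t9 'y' -> {1,2}, take 2 (1->2 ok)
  t10 'x' -> {0}, take 0 (2->0 ok)
  t11 'x' -> {0}, take 0 (0->0 ok)
  t12 'x' -> {0}, take 0 (0->0 ok)
  t13 'y' -> {1,2}, take 2 (0->2 ok)
  t14 'y' -> {1,2}, take 1 (2->1 ok)
  t15 'y' -> {1,2}, take 2 (1->2 ok)
  t16 'y' -> {1,2}, take 1 (2->1 ok)
  t17 'y' -> {1,2}, take 2 (1->2 ok)
  t18 'y' -> {1,2}, take 1 (2->1 ok)
  t19 'y' -> {1,2}, take 2 (1->2 ok)
  t20 'y' -> {1,2}, take 1 (2->1 ok)
  t21 'y' -> {1,2}, take 2 (1->2 ok)

0,2,1,1,1,1,1,1,1,2,0,0,0,2,1,2,1,2,1,2,1,2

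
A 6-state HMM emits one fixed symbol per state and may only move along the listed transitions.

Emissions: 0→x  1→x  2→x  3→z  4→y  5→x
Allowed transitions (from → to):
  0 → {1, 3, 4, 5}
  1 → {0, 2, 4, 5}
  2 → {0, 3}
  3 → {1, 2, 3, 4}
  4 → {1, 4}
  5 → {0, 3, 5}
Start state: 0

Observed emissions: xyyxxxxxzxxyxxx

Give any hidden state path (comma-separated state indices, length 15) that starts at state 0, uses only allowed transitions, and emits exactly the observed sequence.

  pos 0: x in {0,1,2,5}, choose 0; start
  pos 1: y in {4}, choose 4; 0->4 ok
  pos 2: y in {4}, choose 4; 4->4 ok
  pos 3: x in {0,1,2,5}, choose 1; 4->1 ok
  pos 4: x in {0,1,2,5}, choose 0; 1->0 ok
  pos 5: x in {0,1,2,5}, choose 1; 0->1 ok
  pos 6: x in {0,1,2,5}, choose 0; 1->0 ok
  pos 7: x in {0,1,2,5}, choose 5; 0->5 ok
  pos 8: z in {3}, choose 3; 5->3 ok
  pos 9: x in {0,1,2,5}, choose 2; 3->2 ok
  pos 10: x in {0,1,2,5}, choose 0; 2->0 ok
  pos 11: y in {4}, choose 4; 0->4 ok
  pos 12: x in {0,1,2,5}, choose 1; 4->1 ok
  pos 13: x in {0,1,2,5}, choose 2; 1->2 ok
  pos 14: x in {0,1,2,5}, choose 0; 2->0 ok

0,4,4,1,0,1,0,5,3,2,0,4,1,2,0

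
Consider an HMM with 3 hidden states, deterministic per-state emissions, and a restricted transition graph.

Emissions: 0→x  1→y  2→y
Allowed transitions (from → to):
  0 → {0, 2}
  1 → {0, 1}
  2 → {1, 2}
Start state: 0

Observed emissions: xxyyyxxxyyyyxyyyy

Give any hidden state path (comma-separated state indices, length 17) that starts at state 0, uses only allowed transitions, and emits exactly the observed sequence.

  t0 'x' -> {0}, take 0 (start)
  t1 'x' -> {0}, take 0 (0->0 ok)
  t2 'y' -> {1,2}, take 2 (0->2 ok)
  t3 'y' -> {1,2}, take 2 (2->2 ok)
  t4 'y' -> {1,2}, take 1 (2->1 ok)
  t5 'x' -> {0}, take 0 (1->0 ok)
  t6 'x' -> {0}, take 0 (0->0 ok)
  t7 'x' -> {0}, take 0 (0->0 ok)
  t8 'y' -> {1,2}, take 2 (0->2 ok)
  t9 'y' -> {1,2}, take 2 (2->2 ok)
  t10 'y' -> {1,2}, take 1 (2->1 ok)
  t11 'y' -> {1,2}, take 1 (1->1 ok)
  t12 'x' -> {0}, take 0 (1->0 ok)
  t13 'y' -> {1,2}, take 2 (0->2 ok)
  t14 'y' -> {1,2}, take 2 (2->2 ok)
  t15 'y' -> {1,2}, take 2 (2->2 ok)
  t16 'y' -> {1,2}, take 1 (2->1 ok)

0,0,2,2,1,0,0,0,2,2,1,1,0,2,2,2,1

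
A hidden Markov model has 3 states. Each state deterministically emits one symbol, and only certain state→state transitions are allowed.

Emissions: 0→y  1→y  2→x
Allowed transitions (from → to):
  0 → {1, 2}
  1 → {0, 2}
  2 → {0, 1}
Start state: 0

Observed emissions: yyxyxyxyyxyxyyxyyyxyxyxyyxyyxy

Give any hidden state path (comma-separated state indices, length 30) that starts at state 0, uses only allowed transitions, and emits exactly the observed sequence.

0,1,2,0,2,1,2,1,0,2,0,2,0,1,2,1,0,1,2,0,2,1,2,0,1,2,0,1,2,0

  pos 0: y in {0,1}, choose 0; start
  pos 1: y in {0,1}, choose 1; 0->1 ok
  pos 2: x in {2}, choose 2; 1->2 ok
  pos 3: y in {0,1}, choose 0; 2->0 ok
  pos 4: x in {2}, choose 2; 0->2 ok
  pos 5: y in {0,1}, choose 1; 2->1 ok
  pos 6: x in {2}, choose 2; 1->2 ok
  pos 7: y in {0,1}, choose 1; 2->1 ok
  pos 8: y in {0,1}, choose 0; 1->0 ok
  pos 9: x in {2}, choose 2; 0->2 ok
  pos 10: y in {0,1}, choose 0; 2->0 ok
  pos 11: x in {2}, choose 2; 0->2 ok
  pos 12: y in {0,1}, choose 0; 2->0 ok
  pos 13: y in {0,1}, choose 1; 0->1 ok
  pos 14: x in {2}, choose 2; 1->2 ok
  pos 15: y in {0,1}, choose 1; 2->1 ok
  pos 16: y in {0,1}, choose 0; 1->0 ok
  pos 17: y in {0,1}, choose 1; 0->1 ok
  pos 18: x in {2}, choose 2; 1->2 ok
  pos 19: y in {0,1}, choose 0; 2->0 ok
  pos 20: x in {2}, choose 2; 0->2 ok
  pos 21: y in {0,1}, choose 1; 2->1 ok
  pos 22: x in {2}, choose 2; 1->2 ok
  pos 23: y in {0,1}, choose 0; 2->0 ok
  pos 24: y in {0,1}, choose 1; 0->1 ok
  pos 25: x in {2}, choose 2; 1->2 ok
  pos 26: y in {0,1}, choose 0; 2->0 ok
  pos 27: y in {0,1}, choose 1; 0->1 ok
  pos 28: x in {2}, choose 2; 1->2 ok
  pos 29: y in {0,1}, choose 0; 2->0 ok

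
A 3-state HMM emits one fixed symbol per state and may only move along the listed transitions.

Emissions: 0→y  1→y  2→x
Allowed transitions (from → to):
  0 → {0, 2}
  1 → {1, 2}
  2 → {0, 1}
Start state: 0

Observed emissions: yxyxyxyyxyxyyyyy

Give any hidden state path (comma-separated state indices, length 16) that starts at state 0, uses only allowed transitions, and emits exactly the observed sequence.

  [0] y  {0,1}  => 0  start
  [1] x  {2}  => 2  0->2 ok
  [2] y  {0,1}  => 1  2->1 ok
  [3] x  {2}  => 2  1->2 ok
  [4] y  {0,1}  => 1  2->1 ok
  [5] x  {2}  => 2  1->2 ok
  [6] y  {0,1}  => 0  2->0 ok
  [7] y  {0,1}  => 0  0->0 ok
  [8] x  {2}  => 2  0->2 ok
  [9] y  {0,1}  => 1  2->1 ok
  [10] x  {2}  => 2  1->2 ok
  [11] y  {0,1}  => 0  2->0 ok
  [12] y  {0,1}  => 0  0->0 ok
  [13] y  {0,1}  => 0  0->0 ok
  [14] y  {0,1}  => 0  0->0 ok
  [15] y  {0,1}  => 0  0->0 ok

0,2,1,2,1,2,0,0,2,1,2,0,0,0,0,0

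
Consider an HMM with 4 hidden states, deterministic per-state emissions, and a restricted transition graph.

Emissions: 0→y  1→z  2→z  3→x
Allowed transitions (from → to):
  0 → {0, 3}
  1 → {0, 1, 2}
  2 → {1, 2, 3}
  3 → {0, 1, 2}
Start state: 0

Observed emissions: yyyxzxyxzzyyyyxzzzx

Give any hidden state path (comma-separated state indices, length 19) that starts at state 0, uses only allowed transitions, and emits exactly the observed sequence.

  0: obs=y cand={0} pick 0 [start]
  1: obs=y cand={0} pick 0 [0->0 ok]
  2: obs=y cand={0} pick 0 [0->0 ok]
  3: obs=x cand={3} pick 3 [0->3 ok]
  4: obs=z cand={1,2} pick 2 [3->2 ok]
  5: obs=x cand={3} pick 3 [2->3 ok]
  6: obs=y cand={0} pick 0 [3->0 ok]
  7: obs=x cand={3} pick 3 [0->3 ok]
  8: obs=z cand={1,2} pick 1 [3->1 ok]
  9: obs=z cand={1,2} pick 1 [1->1 ok]
  10: obs=y cand={0} pick 0 [1->0 ok]
  11: obs=y cand={0} pick 0 [0->0 ok]
  12: obs=y cand={0} pick 0 [0->0 ok]
  13: obs=y cand={0} pick 0 [0->0 ok]
  14: obs=x cand={3} pick 3 [0->3 ok]
  15: obs=z cand={1,2} pick 2 [3->2 ok]
  16: obs=z cand={1,2} pick 1 [2->1 ok]
  17: obs=z cand={1,2} pick 2 [1->2 ok]
  18: obs=x cand={3} pick 3 [2->3 ok]

0,0,0,3,2,3,0,3,1,1,0,0,0,0,3,2,1,2,3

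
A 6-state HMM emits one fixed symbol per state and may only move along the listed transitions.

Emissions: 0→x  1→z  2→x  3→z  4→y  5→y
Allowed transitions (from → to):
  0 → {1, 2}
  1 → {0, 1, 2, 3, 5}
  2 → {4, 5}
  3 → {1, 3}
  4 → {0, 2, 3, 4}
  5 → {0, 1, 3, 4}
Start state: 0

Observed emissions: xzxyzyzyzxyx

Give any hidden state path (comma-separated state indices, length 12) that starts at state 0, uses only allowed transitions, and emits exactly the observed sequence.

  [0] x  {0,2}  => 0  start
  [1] z  {1,3}  => 1  0->1 ok
  [2] x  {0,2}  => 2  1->2 ok
  [3] y  {4,5}  => 5  2->5 ok
  [4] z  {1,3}  => 1  5->1 ok
  [5] y  {4,5}  => 5  1->5 ok
  [6] z  {1,3}  => 1  5->1 ok
  [7] y  {4,5}  => 5  1->5 ok
  [8] z  {1,3}  => 1  5->1 ok
  [9] x  {0,2}  => 2  1->2 ok
  [10] y  {4,5}  => 4  2->4 ok
  [11] x  {0,2}  => 0  4->0 ok

0,1,2,5,1,5,1,5,1,2,4,0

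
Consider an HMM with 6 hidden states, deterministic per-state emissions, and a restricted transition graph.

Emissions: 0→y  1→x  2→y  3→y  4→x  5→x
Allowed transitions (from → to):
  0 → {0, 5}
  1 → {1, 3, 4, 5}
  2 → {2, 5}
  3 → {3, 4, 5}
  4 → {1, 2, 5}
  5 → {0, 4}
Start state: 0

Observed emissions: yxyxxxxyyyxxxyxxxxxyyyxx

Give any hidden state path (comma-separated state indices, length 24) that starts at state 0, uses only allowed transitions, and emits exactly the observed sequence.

0,5,0,5,4,1,4,2,2,2,5,4,1,3,4,1,4,1,5,0,0,0,5,4

  0: obs=y cand={0,2,3} pick 0 [start]
  1: obs=x cand={1,4,5} pick 5 [0->5 ok]
  2: obs=y cand={0,2,3} pick 0 [5->0 ok]
  3: obs=x cand={1,4,5} pick 5 [0->5 ok]
  4: obs=x cand={1,4,5} pick 4 [5->4 ok]
  5: obs=x cand={1,4,5} pick 1 [4->1 ok]
  6: obs=x cand={1,4,5} pick 4 [1->4 ok]
  7: obs=y cand={0,2,3} pick 2 [4->2 ok]
  8: obs=y cand={0,2,3} pick 2 [2->2 ok]
  9: obs=y cand={0,2,3} pick 2 [2->2 ok]
  10: obs=x cand={1,4,5} pick 5 [2->5 ok]
  11: obs=x cand={1,4,5} pick 4 [5->4 ok]
  12: obs=x cand={1,4,5} pick 1 [4->1 ok]
  13: obs=y cand={0,2,3} pick 3 [1->3 ok]
  14: obs=x cand={1,4,5} pick 4 [3->4 ok]
  15: obs=x cand={1,4,5} pick 1 [4->1 ok]
  16: obs=x cand={1,4,5} pick 4 [1->4 ok]
  17: obs=x cand={1,4,5} pick 1 [4->1 ok]
  18: obs=x cand={1,4,5} pick 5 [1->5 ok]
  19: obs=y cand={0,2,3} pick 0 [5->0 ok]
  20: obs=y cand={0,2,3} pick 0 [0->0 ok]
  21: obs=y cand={0,2,3} pick 0 [0->0 ok]
  22: obs=x cand={1,4,5} pick 5 [0->5 ok]
  23: obs=x cand={1,4,5} pick 4 [5->4 ok]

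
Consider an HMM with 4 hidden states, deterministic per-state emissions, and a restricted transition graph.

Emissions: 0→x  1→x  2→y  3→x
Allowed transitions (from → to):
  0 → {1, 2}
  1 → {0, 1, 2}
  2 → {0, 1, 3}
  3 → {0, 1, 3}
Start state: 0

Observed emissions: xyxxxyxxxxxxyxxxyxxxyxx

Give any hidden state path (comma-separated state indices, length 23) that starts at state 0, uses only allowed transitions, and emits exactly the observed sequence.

0,2,1,0,1,2,0,1,0,1,1,1,2,3,1,1,2,0,1,0,2,0,1

  pos 0: x in {0,1,3}, choose 0; start
  pos 1: y in {2}, choose 2; 0->2 ok
  pos 2: x in {0,1,3}, choose 1; 2->1 ok
  pos 3: x in {0,1,3}, choose 0; 1->0 ok
  pos 4: x in {0,1,3}, choose 1; 0->1 ok
  pos 5: y in {2}, choose 2; 1->2 ok
  pos 6: x in {0,1,3}, choose 0; 2->0 ok
  pos 7: x in {0,1,3}, choose 1; 0->1 ok
  pos 8: x in {0,1,3}, choose 0; 1->0 ok
  pos 9: x in {0,1,3}, choose 1; 0->1 ok
  pos 10: x in {0,1,3}, choose 1; 1->1 ok
  pos 11: x in {0,1,3}, choose 1; 1->1 ok
  pos 12: y in {2}, choose 2; 1->2 ok
  pos 13: x in {0,1,3}, choose 3; 2->3 ok
  pos 14: x in {0,1,3}, choose 1; 3->1 ok
  pos 15: x in {0,1,3}, choose 1; 1->1 ok
  pos 16: y in {2}, choose 2; 1->2 ok
  pos 17: x in {0,1,3}, choose 0; 2->0 ok
  pos 18: x in {0,1,3}, choose 1; 0->1 ok
  pos 19: x in {0,1,3}, choose 0; 1->0 ok
  pos 20: y in {2}, choose 2; 0->2 ok
  pos 21: x in {0,1,3}, choose 0; 2->0 ok
  pos 22: x in {0,1,3}, choose 1; 0->1 ok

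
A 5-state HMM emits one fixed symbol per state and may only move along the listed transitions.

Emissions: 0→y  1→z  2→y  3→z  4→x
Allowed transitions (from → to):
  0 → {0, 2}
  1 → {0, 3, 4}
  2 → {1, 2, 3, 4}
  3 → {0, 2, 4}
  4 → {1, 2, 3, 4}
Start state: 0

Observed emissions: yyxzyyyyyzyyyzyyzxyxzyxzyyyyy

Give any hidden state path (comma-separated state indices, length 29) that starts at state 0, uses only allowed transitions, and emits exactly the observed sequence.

  pos 0: y in {0,2}, choose 0; start
  pos 1: y in {0,2}, choose 2; 0->2 ok
  pos 2: x in {4}, choose 4; 2->4 ok
  pos 3: z in {1,3}, choose 1; 4->1 ok
  pos 4: y in {0,2}, choose 0; 1->0 ok
  pos 5: y in {0,2}, choose 0; 0->0 ok
  pos 6: y in {0,2}, choose 0; 0->0 ok
  pos 7: y in {0,2}, choose 0; 0->0 ok
  pos 8: y in {0,2}, choose 2; 0->2 ok
  pos 9: z in {1,3}, choose 1; 2->1 ok
  pos 10: y in {0,2}, choose 0; 1->0 ok
  pos 11: y in {0,2}, choose 0; 0->0 ok
  pos 12: y in {0,2}, choose 2; 0->2 ok
  pos 13: z in {1,3}, choose 1; 2->1 ok
  pos 14: y in {0,2}, choose 0; 1->0 ok
  pos 15: y in {0,2}, choose 2; 0->2 ok
  pos 16: z in {1,3}, choose 1; 2->1 ok
  pos 17: x in {4}, choose 4; 1->4 ok
  pos 18: y in {0,2}, choose 2; 4->2 ok
  pos 19: x in {4}, choose 4; 2->4 ok
  pos 20: z in {1,3}, choose 3; 4->3 ok
  pos 21: y in {0,2}, choose 2; 3->2 ok
  pos 22: x in {4}, choose 4; 2->4 ok
  pos 23: z in {1,3}, choose 3; 4->3 ok
  pos 24: y in {0,2}, choose 0; 3->0 ok
  pos 25: y in {0,2}, choose 0; 0->0 ok
  pos 26: y in {0,2}, choose 0; 0->0 ok
  pos 27: y in {0,2}, choose 0; 0->0 ok
  pos 28: y in {0,2}, choose 2; 0->2 ok

0,2,4,1,0,0,0,0,2,1,0,0,2,1,0,2,1,4,2,4,3,2,4,3,0,0,0,0,2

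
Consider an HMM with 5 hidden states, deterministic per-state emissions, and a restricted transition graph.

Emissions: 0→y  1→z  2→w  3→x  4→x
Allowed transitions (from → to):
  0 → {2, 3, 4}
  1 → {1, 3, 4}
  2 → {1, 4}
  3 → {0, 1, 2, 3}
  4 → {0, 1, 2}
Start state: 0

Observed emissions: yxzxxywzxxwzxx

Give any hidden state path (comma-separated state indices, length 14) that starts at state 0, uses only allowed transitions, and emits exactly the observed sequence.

0,4,1,3,3,0,2,1,3,3,2,1,3,3

  0: obs=y cand={0} pick 0 [start]
  1: obs=x cand={3,4} pick 4 [0->4 ok]
  2: obs=z cand={1} pick 1 [4->1 ok]
  3: obs=x cand={3,4} pick 3 [1->3 ok]
  4: obs=x cand={3,4} pick 3 [3->3 ok]
  5: obs=y cand={0} pick 0 [3->0 ok]
  6: obs=w cand={2} pick 2 [0->2 ok]
  7: obs=z cand={1} pick 1 [2->1 ok]
  8: obs=x cand={3,4} pick 3 [1->3 ok]
  9: obs=x cand={3,4} pick 3 [3->3 ok]
  10: obs=w cand={2} pick 2 [3->2 ok]
  11: obs=z cand={1} pick 1 [2->1 ok]
  12: obs=x cand={3,4} pick 3 [1->3 ok]
  13: obs=x cand={3,4} pick 3 [3->3 ok]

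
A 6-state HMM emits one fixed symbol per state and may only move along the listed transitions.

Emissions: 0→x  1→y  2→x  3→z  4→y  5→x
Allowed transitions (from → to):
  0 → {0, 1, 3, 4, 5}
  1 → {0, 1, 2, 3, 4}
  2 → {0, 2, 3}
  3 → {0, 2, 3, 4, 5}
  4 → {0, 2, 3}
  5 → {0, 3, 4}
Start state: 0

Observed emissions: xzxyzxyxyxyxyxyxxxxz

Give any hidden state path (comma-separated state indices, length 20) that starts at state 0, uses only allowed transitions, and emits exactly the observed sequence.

  [0] x  {0,2,5}  => 0  start
  [1] z  {3}  => 3  0->3 ok
  [2] x  {0,2,5}  => 0  3->0 ok
  [3] y  {1,4}  => 4  0->4 ok
  [4] z  {3}  => 3  4->3 ok
  [5] x  {0,2,5}  => 0  3->0 ok
  [6] y  {1,4}  => 4  0->4 ok
  [7] x  {0,2,5}  => 0  4->0 ok
  [8] y  {1,4}  => 1  0->1 ok
  [9] x  {0,2,5}  => 0  1->0 ok
  [10] y  {1,4}  => 1  0->1 ok
  [11] x  {0,2,5}  => 0  1->0 ok
  [12] y  {1,4}  => 1  0->1 ok
  [13] x  {0,2,5}  => 0  1->0 ok
  [14] y  {1,4}  => 4  0->4 ok
  [15] x  {0,2,5}  => 0  4->0 ok
  [16] x  {0,2,5}  => 5  0->5 ok
  [17] x  {0,2,5}  => 0  5->0 ok
  [18] x  {0,2,5}  => 0  0->0 ok
  [19] z  {3}  => 3  0->3 ok

0,3,0,4,3,0,4,0,1,0,1,0,1,0,4,0,5,0,0,3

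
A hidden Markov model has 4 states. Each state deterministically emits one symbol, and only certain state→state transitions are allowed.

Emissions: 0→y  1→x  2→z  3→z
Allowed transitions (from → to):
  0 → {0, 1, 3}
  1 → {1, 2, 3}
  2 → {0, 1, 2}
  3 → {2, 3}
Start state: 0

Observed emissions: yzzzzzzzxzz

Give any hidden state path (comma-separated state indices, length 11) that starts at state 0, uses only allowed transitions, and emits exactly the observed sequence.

0,3,3,3,3,3,2,2,1,2,2

  pos 0: y in {0}, choose 0; start
  pos 1: z in {2,3}, choose 3; 0->3 ok
  pos 2: z in {2,3}, choose 3; 3->3 ok
  pos 3: z in {2,3}, choose 3; 3->3 ok
  pos 4: z in {2,3}, choose 3; 3->3 ok
  pos 5: z in {2,3}, choose 3; 3->3 ok
  pos 6: z in {2,3}, choose 2; 3->2 ok
  pos 7: z in {2,3}, choose 2; 2->2 ok
  pos 8: x in {1}, choose 1; 2->1 ok
  pos 9: z in {2,3}, choose 2; 1->2 ok
  pos 10: z in {2,3}, choose 2; 2->2 ok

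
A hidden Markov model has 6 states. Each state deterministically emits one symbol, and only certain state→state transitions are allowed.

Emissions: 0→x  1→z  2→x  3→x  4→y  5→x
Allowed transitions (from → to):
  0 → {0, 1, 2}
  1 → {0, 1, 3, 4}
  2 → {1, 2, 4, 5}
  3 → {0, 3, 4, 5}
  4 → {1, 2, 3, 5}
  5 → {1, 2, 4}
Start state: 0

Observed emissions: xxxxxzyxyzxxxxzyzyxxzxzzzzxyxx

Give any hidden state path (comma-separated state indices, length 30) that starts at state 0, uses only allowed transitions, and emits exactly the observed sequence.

0,0,2,5,2,1,4,5,4,1,3,0,0,2,1,4,1,4,3,5,1,0,1,1,1,1,3,4,5,2

  pos 0: x in {0,2,3,5}, choose 0; start
  pos 1: x in {0,2,3,5}, choose 0; 0->0 ok
  pos 2: x in {0,2,3,5}, choose 2; 0->2 ok
  pos 3: x in {0,2,3,5}, choose 5; 2->5 ok
  pos 4: x in {0,2,3,5}, choose 2; 5->2 ok
  pos 5: z in {1}, choose 1; 2->1 ok
  pos 6: y in {4}, choose 4; 1->4 ok
  pos 7: x in {0,2,3,5}, choose 5; 4->5 ok
  pos 8: y in {4}, choose 4; 5->4 ok
  pos 9: z in {1}, choose 1; 4->1 ok
  pos 10: x in {0,2,3,5}, choose 3; 1->3 ok
  pos 11: x in {0,2,3,5}, choose 0; 3->0 ok
  pos 12: x in {0,2,3,5}, choose 0; 0->0 ok
  pos 13: x in {0,2,3,5}, choose 2; 0->2 ok
  pos 14: z in {1}, choose 1; 2->1 ok
  pos 15: y in {4}, choose 4; 1->4 ok
  pos 16: z in {1}, choose 1; 4->1 ok
  pos 17: y in {4}, choose 4; 1->4 ok
  pos 18: x in {0,2,3,5}, choose 3; 4->3 ok
  pos 19: x in {0,2,3,5}, choose 5; 3->5 ok
  pos 20: z in {1}, choose 1; 5->1 ok
  pos 21: x in {0,2,3,5}, choose 0; 1->0 ok
  pos 22: z in {1}, choose 1; 0->1 ok
  pos 23: z in {1}, choose 1; 1->1 ok
  pos 24: z in {1}, choose 1; 1->1 ok
  pos 25: z in {1}, choose 1; 1->1 ok
  pos 26: x in {0,2,3,5}, choose 3; 1->3 ok
  pos 27: y in {4}, choose 4; 3->4 ok
  pos 28: x in {0,2,3,5}, choose 5; 4->5 ok
  pos 29: x in {0,2,3,5}, choose 2; 5->2 ok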